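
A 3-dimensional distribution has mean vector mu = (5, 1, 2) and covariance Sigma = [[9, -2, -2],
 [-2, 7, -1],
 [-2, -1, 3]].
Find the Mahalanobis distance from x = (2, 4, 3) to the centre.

Step 1 — centre the observation: (x - mu) = (-3, 3, 1).

Step 2 — invert Sigma (cofactor / det for 3×3, or solve directly):
  Sigma^{-1} = [[0.1515, 0.0606, 0.1212],
 [0.0606, 0.1742, 0.0985],
 [0.1212, 0.0985, 0.447]].

Step 3 — form the quadratic (x - mu)^T · Sigma^{-1} · (x - mu):
  Sigma^{-1} · (x - mu) = (-0.1515, 0.4394, 0.3788).
  (x - mu)^T · [Sigma^{-1} · (x - mu)] = (-3)·(-0.1515) + (3)·(0.4394) + (1)·(0.3788) = 2.1515.

Step 4 — take square root: d = √(2.1515) ≈ 1.4668.

d(x, mu) = √(2.1515) ≈ 1.4668


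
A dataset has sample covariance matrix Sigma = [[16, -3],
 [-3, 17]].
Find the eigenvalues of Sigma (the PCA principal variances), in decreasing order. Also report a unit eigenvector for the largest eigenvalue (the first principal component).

Step 1 — characteristic polynomial of 2×2 Sigma:
  det(Sigma - λI) = λ² - trace · λ + det = 0.
  trace = 16 + 17 = 33, det = 16·17 - (-3)² = 263.
Step 2 — discriminant:
  Δ = trace² - 4·det = 1089 - 1052 = 37.
Step 3 — eigenvalues:
  λ = (trace ± √Δ)/2 = (33 ± 6.0828)/2,
  λ_1 = 19.5414,  λ_2 = 13.4586.

Step 4 — unit eigenvector for λ_1: solve (Sigma - λ_1 I)v = 0. First row:
  (16 - 19.5414)·v_x + (-3)·v_y = 0, i.e. (-3.5414)·v_x + (-3)·v_y = 0,
  so v ∝ (b, λ_1 - a) = (-3, 3.5414); multiply by -1 so the first entry is positive: u = (3, -3.5414).
  ||u|| = √((3)² + (-3.5414)²) = √(21.5414) ≈ 4.6413,
  v_1 = u/||u|| ≈ (0.6464, -0.763) (||v_1|| = 1).

λ_1 = 19.5414,  λ_2 = 13.4586;  v_1 ≈ (0.6464, -0.763)


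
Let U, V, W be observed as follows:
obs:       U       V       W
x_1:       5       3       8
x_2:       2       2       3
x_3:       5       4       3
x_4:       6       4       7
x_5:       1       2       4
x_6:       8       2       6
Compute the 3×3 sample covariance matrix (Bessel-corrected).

Step 1 — column means:
  mean(U) = (5 + 2 + 5 + 6 + 1 + 8) / 6 = 27/6 = 4.5
  mean(V) = (3 + 2 + 4 + 4 + 2 + 2) / 6 = 17/6 = 2.8333
  mean(W) = (8 + 3 + 3 + 7 + 4 + 6) / 6 = 31/6 = 5.1667

Step 2 — sample covariance S[i,j] = (1/(n-1)) · Σ_k (x_{k,i} - mean_i) · (x_{k,j} - mean_j), with n-1 = 5.
  S[U,U] = ((0.5)·(0.5) + (-2.5)·(-2.5) + (0.5)·(0.5) + (1.5)·(1.5) + (-3.5)·(-3.5) + (3.5)·(3.5)) / 5 = 33.5/5 = 6.7
  S[U,V] = ((0.5)·(0.1667) + (-2.5)·(-0.8333) + (0.5)·(1.1667) + (1.5)·(1.1667) + (-3.5)·(-0.8333) + (3.5)·(-0.8333)) / 5 = 4.5/5 = 0.9
  S[U,W] = ((0.5)·(2.8333) + (-2.5)·(-2.1667) + (0.5)·(-2.1667) + (1.5)·(1.8333) + (-3.5)·(-1.1667) + (3.5)·(0.8333)) / 5 = 15.5/5 = 3.1
  S[V,V] = ((0.1667)·(0.1667) + (-0.8333)·(-0.8333) + (1.1667)·(1.1667) + (1.1667)·(1.1667) + (-0.8333)·(-0.8333) + (-0.8333)·(-0.8333)) / 5 = 4.8333/5 = 0.9667
  S[V,W] = ((0.1667)·(2.8333) + (-0.8333)·(-2.1667) + (1.1667)·(-2.1667) + (1.1667)·(1.8333) + (-0.8333)·(-1.1667) + (-0.8333)·(0.8333)) / 5 = 2.1667/5 = 0.4333
  S[W,W] = ((2.8333)·(2.8333) + (-2.1667)·(-2.1667) + (-2.1667)·(-2.1667) + (1.8333)·(1.8333) + (-1.1667)·(-1.1667) + (0.8333)·(0.8333)) / 5 = 22.8333/5 = 4.5667

S is symmetric (S[j,i] = S[i,j]). Assembling:

S = [[6.7, 0.9, 3.1],
 [0.9, 0.9667, 0.4333],
 [3.1, 0.4333, 4.5667]]


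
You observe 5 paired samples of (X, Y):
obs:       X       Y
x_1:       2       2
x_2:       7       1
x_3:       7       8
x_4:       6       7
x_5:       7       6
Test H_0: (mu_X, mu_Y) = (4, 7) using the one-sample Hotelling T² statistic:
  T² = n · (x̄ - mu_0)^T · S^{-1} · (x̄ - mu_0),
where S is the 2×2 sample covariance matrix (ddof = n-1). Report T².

Step 1 — sample mean vector:
  mean(X) = (2 + 7 + 7 + 6 + 7) / 5 = 29/5 = 5.8
  mean(Y) = (2 + 1 + 8 + 7 + 6) / 5 = 24/5 = 4.8
  x̄ = (5.8, 4.8),  deviation x̄ - mu_0 = (5.8, 4.8) - (4, 7) = (1.8, -2.2).

Step 2 — sample covariance matrix, S[i,j] = (1/(n-1)) · Σ_k (x_{k,i} - mean_i) · (x_{k,j} - mean_j), divisor n-1 = 4:
  S[X,X] = ((-3.8)·(-3.8) + (1.2)·(1.2) + (1.2)·(1.2) + (0.2)·(0.2) + (1.2)·(1.2)) / 4 = 18.8/4 = 4.7
  S[X,Y] = ((-3.8)·(-2.8) + (1.2)·(-3.8) + (1.2)·(3.2) + (0.2)·(2.2) + (1.2)·(1.2)) / 4 = 11.8/4 = 2.95
  S[Y,Y] = ((-2.8)·(-2.8) + (-3.8)·(-3.8) + (3.2)·(3.2) + (2.2)·(2.2) + (1.2)·(1.2)) / 4 = 38.8/4 = 9.7
  S = [[4.7, 2.95],
 [2.95, 9.7]].

Step 3 — invert S. det(S) = 4.7·9.7 - (2.95)² = 36.8875.
  S^{-1} = (1/det) · [[d, -b], [-b, a]] = [[0.263, -0.08],
 [-0.08, 0.1274]].

Step 4 — quadratic form (x̄ - mu_0)^T · S^{-1} · (x̄ - mu_0):
  S^{-1} · (x̄ - mu_0) = (0.6493, -0.4243),
  (x̄ - mu_0)^T · [...] = (1.8)·(0.6493) + (-2.2)·(-0.4243) = 2.1021.

Step 5 — scale by n: T² = 5 · 2.1021 = 10.5103.

T² ≈ 10.5103


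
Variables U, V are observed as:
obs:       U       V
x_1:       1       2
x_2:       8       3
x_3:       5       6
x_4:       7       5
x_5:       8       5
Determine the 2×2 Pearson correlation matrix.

Step 1 — column means:
  mean(U) = (1 + 8 + 5 + 7 + 8) / 5 = 29/5 = 5.8
  mean(V) = (2 + 3 + 6 + 5 + 5) / 5 = 21/5 = 4.2

Step 2 — sample variances and covariances s[i,j] = (1/(n-1)) · Σ_k (x_{k,i} - mean_i) · (x_{k,j} - mean_j), with n-1 = 4:
  s[U,U] = ((-4.8)·(-4.8) + (2.2)·(2.2) + (-0.8)·(-0.8) + (1.2)·(1.2) + (2.2)·(2.2)) / 4 = 34.8/4 = 8.7
  s[U,V] = ((-4.8)·(-2.2) + (2.2)·(-1.2) + (-0.8)·(1.8) + (1.2)·(0.8) + (2.2)·(0.8)) / 4 = 9.2/4 = 2.3
  s[V,V] = ((-2.2)·(-2.2) + (-1.2)·(-1.2) + (1.8)·(1.8) + (0.8)·(0.8) + (0.8)·(0.8)) / 4 = 10.8/4 = 2.7
  Sample standard deviations s_i = √(s[i,i]):
  s(U) = √(8.7) = 2.9496
  s(V) = √(2.7) = 1.6432

Step 3 — r_{ij} = s_{ij} / (s_i · s_j):
  r[U,U] = 1 (diagonal).
  r[U,V] = 2.3 / (2.9496 · 1.6432) = 2.3 / 4.8466 = 0.4746
  r[V,V] = 1 (diagonal).

R is symmetric with unit diagonal. Assembling:

R = [[1, 0.4746],
 [0.4746, 1]]


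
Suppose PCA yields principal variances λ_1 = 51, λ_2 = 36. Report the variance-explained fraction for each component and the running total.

Step 1 — total variance = trace(Sigma) = Σ λ_i = 51 + 36 = 87.

Step 2 — fraction explained by component i = λ_i / Σ λ:
  PC1: 51/87 = 0.5862
  PC2: 36/87 = 0.4138

Step 3 — cumulative fraction after k components = (λ_1 + ... + λ_k) / Σ λ:
  k = 1: 51/87 = 0.5862
  k = 2: (51 + 36)/87 = 87/87 = 1

Summary (fraction, with percent):

explained: PC1 0.5862 (58.62%), PC2 0.4138 (41.38%);  cumulative: 0.5862, 1


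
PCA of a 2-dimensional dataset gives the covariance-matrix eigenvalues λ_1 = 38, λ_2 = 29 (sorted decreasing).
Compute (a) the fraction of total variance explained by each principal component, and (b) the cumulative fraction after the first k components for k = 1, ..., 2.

Step 1 — total variance = trace(Sigma) = Σ λ_i = 38 + 29 = 67.

Step 2 — fraction explained by component i = λ_i / Σ λ:
  PC1: 38/67 = 0.5672
  PC2: 29/67 = 0.4328

Step 3 — cumulative fraction after k components = (λ_1 + ... + λ_k) / Σ λ:
  k = 1: 38/67 = 0.5672
  k = 2: (38 + 29)/67 = 67/67 = 1

Summary (fraction, with percent):

explained: PC1 0.5672 (56.72%), PC2 0.4328 (43.28%);  cumulative: 0.5672, 1


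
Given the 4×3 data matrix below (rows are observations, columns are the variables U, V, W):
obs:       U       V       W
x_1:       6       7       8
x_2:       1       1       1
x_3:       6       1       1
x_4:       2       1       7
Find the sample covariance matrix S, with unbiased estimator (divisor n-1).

Step 1 — column means:
  mean(U) = (6 + 1 + 6 + 2) / 4 = 15/4 = 3.75
  mean(V) = (7 + 1 + 1 + 1) / 4 = 10/4 = 2.5
  mean(W) = (8 + 1 + 1 + 7) / 4 = 17/4 = 4.25

Step 2 — sample covariance S[i,j] = (1/(n-1)) · Σ_k (x_{k,i} - mean_i) · (x_{k,j} - mean_j), with n-1 = 3.
  S[U,U] = ((2.25)·(2.25) + (-2.75)·(-2.75) + (2.25)·(2.25) + (-1.75)·(-1.75)) / 3 = 20.75/3 = 6.9167
  S[U,V] = ((2.25)·(4.5) + (-2.75)·(-1.5) + (2.25)·(-1.5) + (-1.75)·(-1.5)) / 3 = 13.5/3 = 4.5
  S[U,W] = ((2.25)·(3.75) + (-2.75)·(-3.25) + (2.25)·(-3.25) + (-1.75)·(2.75)) / 3 = 5.25/3 = 1.75
  S[V,V] = ((4.5)·(4.5) + (-1.5)·(-1.5) + (-1.5)·(-1.5) + (-1.5)·(-1.5)) / 3 = 27/3 = 9
  S[V,W] = ((4.5)·(3.75) + (-1.5)·(-3.25) + (-1.5)·(-3.25) + (-1.5)·(2.75)) / 3 = 22.5/3 = 7.5
  S[W,W] = ((3.75)·(3.75) + (-3.25)·(-3.25) + (-3.25)·(-3.25) + (2.75)·(2.75)) / 3 = 42.75/3 = 14.25

S is symmetric (S[j,i] = S[i,j]). Assembling:

S = [[6.9167, 4.5, 1.75],
 [4.5, 9, 7.5],
 [1.75, 7.5, 14.25]]


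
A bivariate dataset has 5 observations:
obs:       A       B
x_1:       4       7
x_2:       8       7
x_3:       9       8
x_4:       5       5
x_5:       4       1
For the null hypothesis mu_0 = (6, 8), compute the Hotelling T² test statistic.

Step 1 — sample mean vector:
  mean(A) = (4 + 8 + 9 + 5 + 4) / 5 = 30/5 = 6
  mean(B) = (7 + 7 + 8 + 5 + 1) / 5 = 28/5 = 5.6
  x̄ = (6, 5.6),  deviation x̄ - mu_0 = (6, 5.6) - (6, 8) = (0, -2.4).

Step 2 — sample covariance matrix, S[i,j] = (1/(n-1)) · Σ_k (x_{k,i} - mean_i) · (x_{k,j} - mean_j), divisor n-1 = 4:
  S[A,A] = ((-2)·(-2) + (2)·(2) + (3)·(3) + (-1)·(-1) + (-2)·(-2)) / 4 = 22/4 = 5.5
  S[A,B] = ((-2)·(1.4) + (2)·(1.4) + (3)·(2.4) + (-1)·(-0.6) + (-2)·(-4.6)) / 4 = 17/4 = 4.25
  S[B,B] = ((1.4)·(1.4) + (1.4)·(1.4) + (2.4)·(2.4) + (-0.6)·(-0.6) + (-4.6)·(-4.6)) / 4 = 31.2/4 = 7.8
  S = [[5.5, 4.25],
 [4.25, 7.8]].

Step 3 — invert S. det(S) = 5.5·7.8 - (4.25)² = 24.8375.
  S^{-1} = (1/det) · [[d, -b], [-b, a]] = [[0.314, -0.1711],
 [-0.1711, 0.2214]].

Step 4 — quadratic form (x̄ - mu_0)^T · S^{-1} · (x̄ - mu_0):
  S^{-1} · (x̄ - mu_0) = (0.4107, -0.5315),
  (x̄ - mu_0)^T · [...] = (0)·(0.4107) + (-2.4)·(-0.5315) = 1.2755.

Step 5 — scale by n: T² = 5 · 1.2755 = 6.3775.

T² ≈ 6.3775


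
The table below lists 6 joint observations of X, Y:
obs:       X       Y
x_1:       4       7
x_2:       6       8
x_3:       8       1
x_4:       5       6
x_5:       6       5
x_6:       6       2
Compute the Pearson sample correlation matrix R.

Step 1 — column means:
  mean(X) = (4 + 6 + 8 + 5 + 6 + 6) / 6 = 35/6 = 5.8333
  mean(Y) = (7 + 8 + 1 + 6 + 5 + 2) / 6 = 29/6 = 4.8333

Step 2 — sample variances and covariances s[i,j] = (1/(n-1)) · Σ_k (x_{k,i} - mean_i) · (x_{k,j} - mean_j), with n-1 = 5:
  s[X,X] = ((-1.8333)·(-1.8333) + (0.1667)·(0.1667) + (2.1667)·(2.1667) + (-0.8333)·(-0.8333) + (0.1667)·(0.1667) + (0.1667)·(0.1667)) / 5 = 8.8333/5 = 1.7667
  s[X,Y] = ((-1.8333)·(2.1667) + (0.1667)·(3.1667) + (2.1667)·(-3.8333) + (-0.8333)·(1.1667) + (0.1667)·(0.1667) + (0.1667)·(-2.8333)) / 5 = -13.1667/5 = -2.6333
  s[Y,Y] = ((2.1667)·(2.1667) + (3.1667)·(3.1667) + (-3.8333)·(-3.8333) + (1.1667)·(1.1667) + (0.1667)·(0.1667) + (-2.8333)·(-2.8333)) / 5 = 38.8333/5 = 7.7667
  Sample standard deviations s_i = √(s[i,i]):
  s(X) = √(1.7667) = 1.3292
  s(Y) = √(7.7667) = 2.7869

Step 3 — r_{ij} = s_{ij} / (s_i · s_j):
  r[X,X] = 1 (diagonal).
  r[X,Y] = -2.6333 / (1.3292 · 2.7869) = -2.6333 / 3.7042 = -0.7109
  r[Y,Y] = 1 (diagonal).

R is symmetric with unit diagonal. Assembling:

R = [[1, -0.7109],
 [-0.7109, 1]]


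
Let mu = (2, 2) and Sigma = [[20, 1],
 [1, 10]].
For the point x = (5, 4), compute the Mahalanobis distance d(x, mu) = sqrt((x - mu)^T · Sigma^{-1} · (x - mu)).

Step 1 — centre the observation: (x - mu) = (3, 2).

Step 2 — invert Sigma. det(Sigma) = 20·10 - (1)² = 199.
  Sigma^{-1} = (1/det) · [[d, -b], [-b, a]] = [[0.0503, -0.005],
 [-0.005, 0.1005]].

Step 3 — form the quadratic (x - mu)^T · Sigma^{-1} · (x - mu):
  Sigma^{-1} · (x - mu) = (0.1407, 0.1859).
  (x - mu)^T · [Sigma^{-1} · (x - mu)] = (3)·(0.1407) + (2)·(0.1859) = 0.794.

Step 4 — take square root: d = √(0.794) ≈ 0.891.

d(x, mu) = √(0.794) ≈ 0.891


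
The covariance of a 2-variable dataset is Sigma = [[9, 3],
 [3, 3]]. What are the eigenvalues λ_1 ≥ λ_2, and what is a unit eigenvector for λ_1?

Step 1 — characteristic polynomial of 2×2 Sigma:
  det(Sigma - λI) = λ² - trace · λ + det = 0.
  trace = 9 + 3 = 12, det = 9·3 - (3)² = 18.
Step 2 — discriminant:
  Δ = trace² - 4·det = 144 - 72 = 72.
Step 3 — eigenvalues:
  λ = (trace ± √Δ)/2 = (12 ± 8.4853)/2,
  λ_1 = 10.2426,  λ_2 = 1.7574.

Step 4 — unit eigenvector for λ_1: solve (Sigma - λ_1 I)v = 0. First row:
  (9 - 10.2426)·v_x + (3)·v_y = 0, i.e. (-1.2426)·v_x + (3)·v_y = 0,
  so v ∝ (b, λ_1 - a) = (3, 1.2426) = u.
  ||u|| = √((3)² + (1.2426)²) = √(10.5442) ≈ 3.2472,
  v_1 = u/||u|| ≈ (0.9239, 0.3827) (||v_1|| = 1).

λ_1 = 10.2426,  λ_2 = 1.7574;  v_1 ≈ (0.9239, 0.3827)


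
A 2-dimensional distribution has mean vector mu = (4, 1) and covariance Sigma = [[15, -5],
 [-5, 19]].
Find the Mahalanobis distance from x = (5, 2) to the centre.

Step 1 — centre the observation: (x - mu) = (1, 1).

Step 2 — invert Sigma. det(Sigma) = 15·19 - (-5)² = 260.
  Sigma^{-1} = (1/det) · [[d, -b], [-b, a]] = [[0.0731, 0.0192],
 [0.0192, 0.0577]].

Step 3 — form the quadratic (x - mu)^T · Sigma^{-1} · (x - mu):
  Sigma^{-1} · (x - mu) = (0.0923, 0.0769).
  (x - mu)^T · [Sigma^{-1} · (x - mu)] = (1)·(0.0923) + (1)·(0.0769) = 0.1692.

Step 4 — take square root: d = √(0.1692) ≈ 0.4114.

d(x, mu) = √(0.1692) ≈ 0.4114


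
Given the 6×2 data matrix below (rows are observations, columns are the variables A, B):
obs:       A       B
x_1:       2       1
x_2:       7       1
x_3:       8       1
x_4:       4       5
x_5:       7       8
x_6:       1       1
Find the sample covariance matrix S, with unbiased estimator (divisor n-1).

Step 1 — column means:
  mean(A) = (2 + 7 + 8 + 4 + 7 + 1) / 6 = 29/6 = 4.8333
  mean(B) = (1 + 1 + 1 + 5 + 8 + 1) / 6 = 17/6 = 2.8333

Step 2 — sample covariance S[i,j] = (1/(n-1)) · Σ_k (x_{k,i} - mean_i) · (x_{k,j} - mean_j), with n-1 = 5.
  S[A,A] = ((-2.8333)·(-2.8333) + (2.1667)·(2.1667) + (3.1667)·(3.1667) + (-0.8333)·(-0.8333) + (2.1667)·(2.1667) + (-3.8333)·(-3.8333)) / 5 = 42.8333/5 = 8.5667
  S[A,B] = ((-2.8333)·(-1.8333) + (2.1667)·(-1.8333) + (3.1667)·(-1.8333) + (-0.8333)·(2.1667) + (2.1667)·(5.1667) + (-3.8333)·(-1.8333)) / 5 = 11.8333/5 = 2.3667
  S[B,B] = ((-1.8333)·(-1.8333) + (-1.8333)·(-1.8333) + (-1.8333)·(-1.8333) + (2.1667)·(2.1667) + (5.1667)·(5.1667) + (-1.8333)·(-1.8333)) / 5 = 44.8333/5 = 8.9667

S is symmetric (S[j,i] = S[i,j]). Assembling:

S = [[8.5667, 2.3667],
 [2.3667, 8.9667]]


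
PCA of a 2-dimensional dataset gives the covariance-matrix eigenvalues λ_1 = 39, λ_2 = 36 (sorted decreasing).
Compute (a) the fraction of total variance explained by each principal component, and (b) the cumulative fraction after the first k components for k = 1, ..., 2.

Step 1 — total variance = trace(Sigma) = Σ λ_i = 39 + 36 = 75.

Step 2 — fraction explained by component i = λ_i / Σ λ:
  PC1: 39/75 = 0.52
  PC2: 36/75 = 0.48

Step 3 — cumulative fraction after k components = (λ_1 + ... + λ_k) / Σ λ:
  k = 1: 39/75 = 0.52
  k = 2: (39 + 36)/75 = 75/75 = 1

Summary (fraction, with percent):

explained: PC1 0.52 (52%), PC2 0.48 (48%);  cumulative: 0.52, 1


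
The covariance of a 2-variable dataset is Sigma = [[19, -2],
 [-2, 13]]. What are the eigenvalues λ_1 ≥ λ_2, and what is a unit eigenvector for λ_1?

Step 1 — characteristic polynomial of 2×2 Sigma:
  det(Sigma - λI) = λ² - trace · λ + det = 0.
  trace = 19 + 13 = 32, det = 19·13 - (-2)² = 243.
Step 2 — discriminant:
  Δ = trace² - 4·det = 1024 - 972 = 52.
Step 3 — eigenvalues:
  λ = (trace ± √Δ)/2 = (32 ± 7.2111)/2,
  λ_1 = 19.6056,  λ_2 = 12.3944.

Step 4 — unit eigenvector for λ_1: solve (Sigma - λ_1 I)v = 0. First row:
  (19 - 19.6056)·v_x + (-2)·v_y = 0, i.e. (-0.6056)·v_x + (-2)·v_y = 0,
  so v ∝ (b, λ_1 - a) = (-2, 0.6056); multiply by -1 so the first entry is positive: u = (2, -0.6056).
  ||u|| = √((2)² + (-0.6056)²) = √(4.3667) ≈ 2.0897,
  v_1 = u/||u|| ≈ (0.9571, -0.2898) (||v_1|| = 1).

λ_1 = 19.6056,  λ_2 = 12.3944;  v_1 ≈ (0.9571, -0.2898)


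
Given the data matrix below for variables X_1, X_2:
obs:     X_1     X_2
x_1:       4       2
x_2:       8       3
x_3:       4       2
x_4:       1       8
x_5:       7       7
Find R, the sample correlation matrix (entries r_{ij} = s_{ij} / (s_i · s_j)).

Step 1 — column means:
  mean(X_1) = (4 + 8 + 4 + 1 + 7) / 5 = 24/5 = 4.8
  mean(X_2) = (2 + 3 + 2 + 8 + 7) / 5 = 22/5 = 4.4

Step 2 — sample variances and covariances s[i,j] = (1/(n-1)) · Σ_k (x_{k,i} - mean_i) · (x_{k,j} - mean_j), with n-1 = 4:
  s[X_1,X_1] = ((-0.8)·(-0.8) + (3.2)·(3.2) + (-0.8)·(-0.8) + (-3.8)·(-3.8) + (2.2)·(2.2)) / 4 = 30.8/4 = 7.7
  s[X_1,X_2] = ((-0.8)·(-2.4) + (3.2)·(-1.4) + (-0.8)·(-2.4) + (-3.8)·(3.6) + (2.2)·(2.6)) / 4 = -8.6/4 = -2.15
  s[X_2,X_2] = ((-2.4)·(-2.4) + (-1.4)·(-1.4) + (-2.4)·(-2.4) + (3.6)·(3.6) + (2.6)·(2.6)) / 4 = 33.2/4 = 8.3
  Sample standard deviations s_i = √(s[i,i]):
  s(X_1) = √(7.7) = 2.7749
  s(X_2) = √(8.3) = 2.881

Step 3 — r_{ij} = s_{ij} / (s_i · s_j):
  r[X_1,X_1] = 1 (diagonal).
  r[X_1,X_2] = -2.15 / (2.7749 · 2.881) = -2.15 / 7.9944 = -0.2689
  r[X_2,X_2] = 1 (diagonal).

R is symmetric with unit diagonal. Assembling:

R = [[1, -0.2689],
 [-0.2689, 1]]


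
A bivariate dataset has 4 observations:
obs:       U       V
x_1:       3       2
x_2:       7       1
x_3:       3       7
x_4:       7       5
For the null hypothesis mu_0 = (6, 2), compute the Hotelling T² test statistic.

Step 1 — sample mean vector:
  mean(U) = (3 + 7 + 3 + 7) / 4 = 20/4 = 5
  mean(V) = (2 + 1 + 7 + 5) / 4 = 15/4 = 3.75
  x̄ = (5, 3.75),  deviation x̄ - mu_0 = (5, 3.75) - (6, 2) = (-1, 1.75).

Step 2 — sample covariance matrix, S[i,j] = (1/(n-1)) · Σ_k (x_{k,i} - mean_i) · (x_{k,j} - mean_j), divisor n-1 = 3:
  S[U,U] = ((-2)·(-2) + (2)·(2) + (-2)·(-2) + (2)·(2)) / 3 = 16/3 = 5.3333
  S[U,V] = ((-2)·(-1.75) + (2)·(-2.75) + (-2)·(3.25) + (2)·(1.25)) / 3 = -6/3 = -2
  S[V,V] = ((-1.75)·(-1.75) + (-2.75)·(-2.75) + (3.25)·(3.25) + (1.25)·(1.25)) / 3 = 22.75/3 = 7.5833
  S = [[5.3333, -2],
 [-2, 7.5833]].

Step 3 — invert S. det(S) = 5.3333·7.5833 - (-2)² = 36.4444.
  S^{-1} = (1/det) · [[d, -b], [-b, a]] = [[0.2081, 0.0549],
 [0.0549, 0.1463]].

Step 4 — quadratic form (x̄ - mu_0)^T · S^{-1} · (x̄ - mu_0):
  S^{-1} · (x̄ - mu_0) = (-0.112, 0.2012),
  (x̄ - mu_0)^T · [...] = (-1)·(-0.112) + (1.75)·(0.2012) = 0.4642.

Step 5 — scale by n: T² = 4 · 0.4642 = 1.8567.

T² ≈ 1.8567


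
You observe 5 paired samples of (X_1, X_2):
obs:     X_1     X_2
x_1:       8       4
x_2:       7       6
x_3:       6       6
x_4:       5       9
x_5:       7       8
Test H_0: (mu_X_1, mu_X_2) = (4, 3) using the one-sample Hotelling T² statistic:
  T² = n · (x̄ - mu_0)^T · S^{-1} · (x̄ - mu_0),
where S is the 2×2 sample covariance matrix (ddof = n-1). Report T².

Step 1 — sample mean vector:
  mean(X_1) = (8 + 7 + 6 + 5 + 7) / 5 = 33/5 = 6.6
  mean(X_2) = (4 + 6 + 6 + 9 + 8) / 5 = 33/5 = 6.6
  x̄ = (6.6, 6.6),  deviation x̄ - mu_0 = (6.6, 6.6) - (4, 3) = (2.6, 3.6).

Step 2 — sample covariance matrix, S[i,j] = (1/(n-1)) · Σ_k (x_{k,i} - mean_i) · (x_{k,j} - mean_j), divisor n-1 = 4:
  S[X_1,X_1] = ((1.4)·(1.4) + (0.4)·(0.4) + (-0.6)·(-0.6) + (-1.6)·(-1.6) + (0.4)·(0.4)) / 4 = 5.2/4 = 1.3
  S[X_1,X_2] = ((1.4)·(-2.6) + (0.4)·(-0.6) + (-0.6)·(-0.6) + (-1.6)·(2.4) + (0.4)·(1.4)) / 4 = -6.8/4 = -1.7
  S[X_2,X_2] = ((-2.6)·(-2.6) + (-0.6)·(-0.6) + (-0.6)·(-0.6) + (2.4)·(2.4) + (1.4)·(1.4)) / 4 = 15.2/4 = 3.8
  S = [[1.3, -1.7],
 [-1.7, 3.8]].

Step 3 — invert S. det(S) = 1.3·3.8 - (-1.7)² = 2.05.
  S^{-1} = (1/det) · [[d, -b], [-b, a]] = [[1.8537, 0.8293],
 [0.8293, 0.6341]].

Step 4 — quadratic form (x̄ - mu_0)^T · S^{-1} · (x̄ - mu_0):
  S^{-1} · (x̄ - mu_0) = (7.8049, 4.439),
  (x̄ - mu_0)^T · [...] = (2.6)·(7.8049) + (3.6)·(4.439) = 36.2732.

Step 5 — scale by n: T² = 5 · 36.2732 = 181.3659.

T² ≈ 181.3659


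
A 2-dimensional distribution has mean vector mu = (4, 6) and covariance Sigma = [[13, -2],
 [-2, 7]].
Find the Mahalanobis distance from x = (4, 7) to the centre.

Step 1 — centre the observation: (x - mu) = (0, 1).

Step 2 — invert Sigma. det(Sigma) = 13·7 - (-2)² = 87.
  Sigma^{-1} = (1/det) · [[d, -b], [-b, a]] = [[0.0805, 0.023],
 [0.023, 0.1494]].

Step 3 — form the quadratic (x - mu)^T · Sigma^{-1} · (x - mu):
  Sigma^{-1} · (x - mu) = (0.023, 0.1494).
  (x - mu)^T · [Sigma^{-1} · (x - mu)] = (0)·(0.023) + (1)·(0.1494) = 0.1494.

Step 4 — take square root: d = √(0.1494) ≈ 0.3866.

d(x, mu) = √(0.1494) ≈ 0.3866


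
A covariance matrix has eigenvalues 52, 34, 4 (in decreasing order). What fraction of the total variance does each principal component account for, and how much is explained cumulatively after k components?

Step 1 — total variance = trace(Sigma) = Σ λ_i = 52 + 34 + 4 = 90.

Step 2 — fraction explained by component i = λ_i / Σ λ:
  PC1: 52/90 = 0.5778
  PC2: 34/90 = 0.3778
  PC3: 4/90 = 0.0444

Step 3 — cumulative fraction after k components = (λ_1 + ... + λ_k) / Σ λ:
  k = 1: 52/90 = 0.5778
  k = 2: (52 + 34)/90 = 86/90 = 0.9556
  k = 3: (52 + 34 + 4)/90 = 90/90 = 1

Summary (fraction, with percent):

explained: PC1 0.5778 (57.78%), PC2 0.3778 (37.78%), PC3 0.0444 (4.44%);  cumulative: 0.5778, 0.9556, 1


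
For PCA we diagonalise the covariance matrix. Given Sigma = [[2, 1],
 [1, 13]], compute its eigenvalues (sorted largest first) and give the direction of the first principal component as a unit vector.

Step 1 — characteristic polynomial of 2×2 Sigma:
  det(Sigma - λI) = λ² - trace · λ + det = 0.
  trace = 2 + 13 = 15, det = 2·13 - (1)² = 25.
Step 2 — discriminant:
  Δ = trace² - 4·det = 225 - 100 = 125.
Step 3 — eigenvalues:
  λ = (trace ± √Δ)/2 = (15 ± 11.1803)/2,
  λ_1 = 13.0902,  λ_2 = 1.9098.

Step 4 — unit eigenvector for λ_1: solve (Sigma - λ_1 I)v = 0. First row:
  (2 - 13.0902)·v_x + (1)·v_y = 0, i.e. (-11.0902)·v_x + (1)·v_y = 0,
  so v ∝ (b, λ_1 - a) = (1, 11.0902) = u.
  ||u|| = √((1)² + (11.0902)²) = √(123.9919) ≈ 11.1352,
  v_1 = u/||u|| ≈ (0.0898, 0.996) (||v_1|| = 1).

λ_1 = 13.0902,  λ_2 = 1.9098;  v_1 ≈ (0.0898, 0.996)


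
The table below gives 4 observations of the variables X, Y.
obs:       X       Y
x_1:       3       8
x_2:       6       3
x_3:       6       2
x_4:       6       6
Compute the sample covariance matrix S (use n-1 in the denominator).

Step 1 — column means:
  mean(X) = (3 + 6 + 6 + 6) / 4 = 21/4 = 5.25
  mean(Y) = (8 + 3 + 2 + 6) / 4 = 19/4 = 4.75

Step 2 — sample covariance S[i,j] = (1/(n-1)) · Σ_k (x_{k,i} - mean_i) · (x_{k,j} - mean_j), with n-1 = 3.
  S[X,X] = ((-2.25)·(-2.25) + (0.75)·(0.75) + (0.75)·(0.75) + (0.75)·(0.75)) / 3 = 6.75/3 = 2.25
  S[X,Y] = ((-2.25)·(3.25) + (0.75)·(-1.75) + (0.75)·(-2.75) + (0.75)·(1.25)) / 3 = -9.75/3 = -3.25
  S[Y,Y] = ((3.25)·(3.25) + (-1.75)·(-1.75) + (-2.75)·(-2.75) + (1.25)·(1.25)) / 3 = 22.75/3 = 7.5833

S is symmetric (S[j,i] = S[i,j]). Assembling:

S = [[2.25, -3.25],
 [-3.25, 7.5833]]


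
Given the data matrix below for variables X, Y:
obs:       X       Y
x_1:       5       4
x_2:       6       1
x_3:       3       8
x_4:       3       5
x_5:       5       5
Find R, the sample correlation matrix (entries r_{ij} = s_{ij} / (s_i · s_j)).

Step 1 — column means:
  mean(X) = (5 + 6 + 3 + 3 + 5) / 5 = 22/5 = 4.4
  mean(Y) = (4 + 1 + 8 + 5 + 5) / 5 = 23/5 = 4.6

Step 2 — sample variances and covariances s[i,j] = (1/(n-1)) · Σ_k (x_{k,i} - mean_i) · (x_{k,j} - mean_j), with n-1 = 4:
  s[X,X] = ((0.6)·(0.6) + (1.6)·(1.6) + (-1.4)·(-1.4) + (-1.4)·(-1.4) + (0.6)·(0.6)) / 4 = 7.2/4 = 1.8
  s[X,Y] = ((0.6)·(-0.6) + (1.6)·(-3.6) + (-1.4)·(3.4) + (-1.4)·(0.4) + (0.6)·(0.4)) / 4 = -11.2/4 = -2.8
  s[Y,Y] = ((-0.6)·(-0.6) + (-3.6)·(-3.6) + (3.4)·(3.4) + (0.4)·(0.4) + (0.4)·(0.4)) / 4 = 25.2/4 = 6.3
  Sample standard deviations s_i = √(s[i,i]):
  s(X) = √(1.8) = 1.3416
  s(Y) = √(6.3) = 2.51

Step 3 — r_{ij} = s_{ij} / (s_i · s_j):
  r[X,X] = 1 (diagonal).
  r[X,Y] = -2.8 / (1.3416 · 2.51) = -2.8 / 3.3675 = -0.8315
  r[Y,Y] = 1 (diagonal).

R is symmetric with unit diagonal. Assembling:

R = [[1, -0.8315],
 [-0.8315, 1]]


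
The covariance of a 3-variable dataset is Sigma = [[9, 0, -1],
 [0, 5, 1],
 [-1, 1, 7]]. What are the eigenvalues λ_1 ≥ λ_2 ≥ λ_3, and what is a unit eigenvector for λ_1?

Step 1 — characteristic polynomial p(λ) = det(λI - Sigma) = λ³ - tr·λ² + c_1·λ - det, where tr = trace, c_1 = sum of the principal 2×2 minors, det = det(Sigma):
  tr = 9 + 5 + 7 = 21,
  c_1 = (9·5 - (0)²) + (9·7 - (-1)²) + (5·7 - (1)²) = 45 + 62 + 34 = 141,
  det = 9·(5·7 - (1)²) - (0)·((0)·7 - (1)·(-1)) + (-1)·((0)·(1) - 5·(-1)) = 9·(34) - (0)·(1) + (-1)·(5) = 301.
  So p(λ) = λ³ - 21λ² + 141λ - 301.
Step 2 — look for an integer root (rational root theorem: any rational root is an integer divisor of 301). Testing λ = 7:
  p(7) = 343 - 1029 + 987 - 301 = 0  ✓
  Dividing out (λ - 7): p(λ) = (λ - 7)(λ² - 14λ + 43).
Step 3 — remaining eigenvalues from the quadratic λ² - 14λ + 43 = 0:
  Δ = 14² - 4·43 = 196 - 172 = 24,  λ = (14 ± √24)/2 = (14 ± 4.899)/2 ≈ 9.4495 or 4.5505.
  Sorted: λ_1 = 9.4495,  λ_2 = 7,  λ_3 = 4.5505  (check: sum = 21 = tr ✓).

Step 4 — unit eigenvector for λ_1 ≈ 9.4495: v spans the null space of (Sigma - λ_1 I), whose rows are
  r_1 = (-0.4495, 0, -1),  r_2 = (0, -4.4495, 1),  r_3 = (-1, 1, -2.4495).
  v is orthogonal to every row, so take v ∝ r_1 × r_2 = ((0)·(1) - (-1)·(-4.4495), (-1)·(0) - (-0.4495)·(1), (-0.4495)·(-4.4495) - (0)·(0)) ≈ (-4.4495, 0.4495, 2).
  Rescale (multiply by -1 so the first nonzero entry is positive): u = (4.4495, -0.4495, -2).
  ||u|| = √((4.4495)² + (-0.4495)² + (-2)²) = √(24) ≈ 4.899,  v_1 = u/||u|| ≈ (0.9082, -0.0918, -0.4082) (||v_1|| = 1).

λ_1 = 9.4495,  λ_2 = 7,  λ_3 = 4.5505;  v_1 ≈ (0.9082, -0.0918, -0.4082)


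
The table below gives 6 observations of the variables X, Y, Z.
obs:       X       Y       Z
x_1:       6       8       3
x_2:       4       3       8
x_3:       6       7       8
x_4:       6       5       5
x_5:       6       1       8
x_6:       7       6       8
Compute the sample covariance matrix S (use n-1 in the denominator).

Step 1 — column means:
  mean(X) = (6 + 4 + 6 + 6 + 6 + 7) / 6 = 35/6 = 5.8333
  mean(Y) = (8 + 3 + 7 + 5 + 1 + 6) / 6 = 30/6 = 5
  mean(Z) = (3 + 8 + 8 + 5 + 8 + 8) / 6 = 40/6 = 6.6667

Step 2 — sample covariance S[i,j] = (1/(n-1)) · Σ_k (x_{k,i} - mean_i) · (x_{k,j} - mean_j), with n-1 = 5.
  S[X,X] = ((0.1667)·(0.1667) + (-1.8333)·(-1.8333) + (0.1667)·(0.1667) + (0.1667)·(0.1667) + (0.1667)·(0.1667) + (1.1667)·(1.1667)) / 5 = 4.8333/5 = 0.9667
  S[X,Y] = ((0.1667)·(3) + (-1.8333)·(-2) + (0.1667)·(2) + (0.1667)·(0) + (0.1667)·(-4) + (1.1667)·(1)) / 5 = 5/5 = 1
  S[X,Z] = ((0.1667)·(-3.6667) + (-1.8333)·(1.3333) + (0.1667)·(1.3333) + (0.1667)·(-1.6667) + (0.1667)·(1.3333) + (1.1667)·(1.3333)) / 5 = -1.3333/5 = -0.2667
  S[Y,Y] = ((3)·(3) + (-2)·(-2) + (2)·(2) + (0)·(0) + (-4)·(-4) + (1)·(1)) / 5 = 34/5 = 6.8
  S[Y,Z] = ((3)·(-3.6667) + (-2)·(1.3333) + (2)·(1.3333) + (0)·(-1.6667) + (-4)·(1.3333) + (1)·(1.3333)) / 5 = -15/5 = -3
  S[Z,Z] = ((-3.6667)·(-3.6667) + (1.3333)·(1.3333) + (1.3333)·(1.3333) + (-1.6667)·(-1.6667) + (1.3333)·(1.3333) + (1.3333)·(1.3333)) / 5 = 23.3333/5 = 4.6667

S is symmetric (S[j,i] = S[i,j]). Assembling:

S = [[0.9667, 1, -0.2667],
 [1, 6.8, -3],
 [-0.2667, -3, 4.6667]]


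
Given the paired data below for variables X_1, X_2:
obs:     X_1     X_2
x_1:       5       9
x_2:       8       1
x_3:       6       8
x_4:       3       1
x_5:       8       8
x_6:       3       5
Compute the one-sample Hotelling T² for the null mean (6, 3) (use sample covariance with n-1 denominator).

Step 1 — sample mean vector:
  mean(X_1) = (5 + 8 + 6 + 3 + 8 + 3) / 6 = 33/6 = 5.5
  mean(X_2) = (9 + 1 + 8 + 1 + 8 + 5) / 6 = 32/6 = 5.3333
  x̄ = (5.5, 5.3333),  deviation x̄ - mu_0 = (5.5, 5.3333) - (6, 3) = (-0.5, 2.3333).

Step 2 — sample covariance matrix, S[i,j] = (1/(n-1)) · Σ_k (x_{k,i} - mean_i) · (x_{k,j} - mean_j), divisor n-1 = 5:
  S[X_1,X_1] = ((-0.5)·(-0.5) + (2.5)·(2.5) + (0.5)·(0.5) + (-2.5)·(-2.5) + (2.5)·(2.5) + (-2.5)·(-2.5)) / 5 = 25.5/5 = 5.1
  S[X_1,X_2] = ((-0.5)·(3.6667) + (2.5)·(-4.3333) + (0.5)·(2.6667) + (-2.5)·(-4.3333) + (2.5)·(2.6667) + (-2.5)·(-0.3333)) / 5 = 7/5 = 1.4
  S[X_2,X_2] = ((3.6667)·(3.6667) + (-4.3333)·(-4.3333) + (2.6667)·(2.6667) + (-4.3333)·(-4.3333) + (2.6667)·(2.6667) + (-0.3333)·(-0.3333)) / 5 = 65.3333/5 = 13.0667
  S = [[5.1, 1.4],
 [1.4, 13.0667]].

Step 3 — invert S. det(S) = 5.1·13.0667 - (1.4)² = 64.68.
  S^{-1} = (1/det) · [[d, -b], [-b, a]] = [[0.202, -0.0216],
 [-0.0216, 0.0788]].

Step 4 — quadratic form (x̄ - mu_0)^T · S^{-1} · (x̄ - mu_0):
  S^{-1} · (x̄ - mu_0) = (-0.1515, 0.1948),
  (x̄ - mu_0)^T · [...] = (-0.5)·(-0.1515) + (2.3333)·(0.1948) = 0.5303.

Step 5 — scale by n: T² = 6 · 0.5303 = 3.1818.

T² ≈ 3.1818


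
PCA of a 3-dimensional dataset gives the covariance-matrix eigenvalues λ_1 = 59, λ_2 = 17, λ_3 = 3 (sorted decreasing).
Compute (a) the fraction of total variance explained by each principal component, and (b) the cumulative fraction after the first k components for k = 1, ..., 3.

Step 1 — total variance = trace(Sigma) = Σ λ_i = 59 + 17 + 3 = 79.

Step 2 — fraction explained by component i = λ_i / Σ λ:
  PC1: 59/79 = 0.7468
  PC2: 17/79 = 0.2152
  PC3: 3/79 = 0.038

Step 3 — cumulative fraction after k components = (λ_1 + ... + λ_k) / Σ λ:
  k = 1: 59/79 = 0.7468
  k = 2: (59 + 17)/79 = 76/79 = 0.962
  k = 3: (59 + 17 + 3)/79 = 79/79 = 1

Summary (fraction, with percent):

explained: PC1 0.7468 (74.68%), PC2 0.2152 (21.52%), PC3 0.038 (3.8%);  cumulative: 0.7468, 0.962, 1


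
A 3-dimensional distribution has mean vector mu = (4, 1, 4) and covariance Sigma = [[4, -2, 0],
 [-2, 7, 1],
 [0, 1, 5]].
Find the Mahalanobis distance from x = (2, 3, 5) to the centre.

Step 1 — centre the observation: (x - mu) = (-2, 2, 1).

Step 2 — invert Sigma (cofactor / det for 3×3, or solve directly):
  Sigma^{-1} = [[0.2931, 0.0862, -0.0172],
 [0.0862, 0.1724, -0.0345],
 [-0.0172, -0.0345, 0.2069]].

Step 3 — form the quadratic (x - mu)^T · Sigma^{-1} · (x - mu):
  Sigma^{-1} · (x - mu) = (-0.431, 0.1379, 0.1724).
  (x - mu)^T · [Sigma^{-1} · (x - mu)] = (-2)·(-0.431) + (2)·(0.1379) + (1)·(0.1724) = 1.3103.

Step 4 — take square root: d = √(1.3103) ≈ 1.1447.

d(x, mu) = √(1.3103) ≈ 1.1447


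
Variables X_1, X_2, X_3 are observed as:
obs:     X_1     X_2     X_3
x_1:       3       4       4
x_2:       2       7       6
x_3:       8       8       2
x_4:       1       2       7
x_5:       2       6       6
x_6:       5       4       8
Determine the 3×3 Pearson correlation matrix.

Step 1 — column means:
  mean(X_1) = (3 + 2 + 8 + 1 + 2 + 5) / 6 = 21/6 = 3.5
  mean(X_2) = (4 + 7 + 8 + 2 + 6 + 4) / 6 = 31/6 = 5.1667
  mean(X_3) = (4 + 6 + 2 + 7 + 6 + 8) / 6 = 33/6 = 5.5

Step 2 — sample variances and covariances s[i,j] = (1/(n-1)) · Σ_k (x_{k,i} - mean_i) · (x_{k,j} - mean_j), with n-1 = 5:
  s[X_1,X_1] = ((-0.5)·(-0.5) + (-1.5)·(-1.5) + (4.5)·(4.5) + (-2.5)·(-2.5) + (-1.5)·(-1.5) + (1.5)·(1.5)) / 5 = 33.5/5 = 6.7
  s[X_1,X_2] = ((-0.5)·(-1.1667) + (-1.5)·(1.8333) + (4.5)·(2.8333) + (-2.5)·(-3.1667) + (-1.5)·(0.8333) + (1.5)·(-1.1667)) / 5 = 15.5/5 = 3.1
  s[X_1,X_3] = ((-0.5)·(-1.5) + (-1.5)·(0.5) + (4.5)·(-3.5) + (-2.5)·(1.5) + (-1.5)·(0.5) + (1.5)·(2.5)) / 5 = -16.5/5 = -3.3
  s[X_2,X_2] = ((-1.1667)·(-1.1667) + (1.8333)·(1.8333) + (2.8333)·(2.8333) + (-3.1667)·(-3.1667) + (0.8333)·(0.8333) + (-1.1667)·(-1.1667)) / 5 = 24.8333/5 = 4.9667
  s[X_2,X_3] = ((-1.1667)·(-1.5) + (1.8333)·(0.5) + (2.8333)·(-3.5) + (-3.1667)·(1.5) + (0.8333)·(0.5) + (-1.1667)·(2.5)) / 5 = -14.5/5 = -2.9
  s[X_3,X_3] = ((-1.5)·(-1.5) + (0.5)·(0.5) + (-3.5)·(-3.5) + (1.5)·(1.5) + (0.5)·(0.5) + (2.5)·(2.5)) / 5 = 23.5/5 = 4.7
  Sample standard deviations s_i = √(s[i,i]):
  s(X_1) = √(6.7) = 2.5884
  s(X_2) = √(4.9667) = 2.2286
  s(X_3) = √(4.7) = 2.1679

Step 3 — r_{ij} = s_{ij} / (s_i · s_j):
  r[X_1,X_1] = 1 (diagonal).
  r[X_1,X_2] = 3.1 / (2.5884 · 2.2286) = 3.1 / 5.7686 = 0.5374
  r[X_1,X_3] = -3.3 / (2.5884 · 2.1679) = -3.3 / 5.6116 = -0.5881
  r[X_2,X_2] = 1 (diagonal).
  r[X_2,X_3] = -2.9 / (2.2286 · 2.1679) = -2.9 / 4.8315 = -0.6002
  r[X_3,X_3] = 1 (diagonal).

R is symmetric with unit diagonal. Assembling:

R = [[1, 0.5374, -0.5881],
 [0.5374, 1, -0.6002],
 [-0.5881, -0.6002, 1]]


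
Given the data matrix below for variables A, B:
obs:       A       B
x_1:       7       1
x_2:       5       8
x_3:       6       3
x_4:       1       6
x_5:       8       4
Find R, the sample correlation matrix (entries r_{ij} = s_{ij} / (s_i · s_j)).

Step 1 — column means:
  mean(A) = (7 + 5 + 6 + 1 + 8) / 5 = 27/5 = 5.4
  mean(B) = (1 + 8 + 3 + 6 + 4) / 5 = 22/5 = 4.4

Step 2 — sample variances and covariances s[i,j] = (1/(n-1)) · Σ_k (x_{k,i} - mean_i) · (x_{k,j} - mean_j), with n-1 = 4:
  s[A,A] = ((1.6)·(1.6) + (-0.4)·(-0.4) + (0.6)·(0.6) + (-4.4)·(-4.4) + (2.6)·(2.6)) / 4 = 29.2/4 = 7.3
  s[A,B] = ((1.6)·(-3.4) + (-0.4)·(3.6) + (0.6)·(-1.4) + (-4.4)·(1.6) + (2.6)·(-0.4)) / 4 = -15.8/4 = -3.95
  s[B,B] = ((-3.4)·(-3.4) + (3.6)·(3.6) + (-1.4)·(-1.4) + (1.6)·(1.6) + (-0.4)·(-0.4)) / 4 = 29.2/4 = 7.3
  Sample standard deviations s_i = √(s[i,i]):
  s(A) = √(7.3) = 2.7019
  s(B) = √(7.3) = 2.7019

Step 3 — r_{ij} = s_{ij} / (s_i · s_j):
  r[A,A] = 1 (diagonal).
  r[A,B] = -3.95 / (2.7019 · 2.7019) = -3.95 / 7.3 = -0.5411
  r[B,B] = 1 (diagonal).

R is symmetric with unit diagonal. Assembling:

R = [[1, -0.5411],
 [-0.5411, 1]]


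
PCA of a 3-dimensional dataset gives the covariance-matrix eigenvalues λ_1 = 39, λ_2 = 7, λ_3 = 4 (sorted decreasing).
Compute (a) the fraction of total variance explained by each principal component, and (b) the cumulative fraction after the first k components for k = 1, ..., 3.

Step 1 — total variance = trace(Sigma) = Σ λ_i = 39 + 7 + 4 = 50.

Step 2 — fraction explained by component i = λ_i / Σ λ:
  PC1: 39/50 = 0.78
  PC2: 7/50 = 0.14
  PC3: 4/50 = 0.08

Step 3 — cumulative fraction after k components = (λ_1 + ... + λ_k) / Σ λ:
  k = 1: 39/50 = 0.78
  k = 2: (39 + 7)/50 = 46/50 = 0.92
  k = 3: (39 + 7 + 4)/50 = 50/50 = 1

Summary (fraction, with percent):

explained: PC1 0.78 (78%), PC2 0.14 (14%), PC3 0.08 (8%);  cumulative: 0.78, 0.92, 1


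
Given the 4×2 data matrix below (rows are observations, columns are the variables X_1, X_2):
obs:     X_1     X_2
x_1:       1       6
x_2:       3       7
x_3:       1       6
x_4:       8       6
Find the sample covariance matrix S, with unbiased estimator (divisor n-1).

Step 1 — column means:
  mean(X_1) = (1 + 3 + 1 + 8) / 4 = 13/4 = 3.25
  mean(X_2) = (6 + 7 + 6 + 6) / 4 = 25/4 = 6.25

Step 2 — sample covariance S[i,j] = (1/(n-1)) · Σ_k (x_{k,i} - mean_i) · (x_{k,j} - mean_j), with n-1 = 3.
  S[X_1,X_1] = ((-2.25)·(-2.25) + (-0.25)·(-0.25) + (-2.25)·(-2.25) + (4.75)·(4.75)) / 3 = 32.75/3 = 10.9167
  S[X_1,X_2] = ((-2.25)·(-0.25) + (-0.25)·(0.75) + (-2.25)·(-0.25) + (4.75)·(-0.25)) / 3 = -0.25/3 = -0.0833
  S[X_2,X_2] = ((-0.25)·(-0.25) + (0.75)·(0.75) + (-0.25)·(-0.25) + (-0.25)·(-0.25)) / 3 = 0.75/3 = 0.25

S is symmetric (S[j,i] = S[i,j]). Assembling:

S = [[10.9167, -0.0833],
 [-0.0833, 0.25]]


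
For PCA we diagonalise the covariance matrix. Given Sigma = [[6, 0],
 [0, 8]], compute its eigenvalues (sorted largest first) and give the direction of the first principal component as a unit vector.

Step 1 — characteristic polynomial of 2×2 Sigma:
  det(Sigma - λI) = λ² - trace · λ + det = 0.
  trace = 6 + 8 = 14, det = 6·8 - (0)² = 48.
Step 2 — discriminant:
  Δ = trace² - 4·det = 196 - 192 = 4.
Step 3 — eigenvalues:
  λ = (trace ± √Δ)/2 = (14 ± 2)/2,
  λ_1 = 8,  λ_2 = 6.

Step 4 — unit eigenvector for λ_1: Sigma is diagonal, so its eigenvectors are the coordinate axes. λ_1 = 8 is the diagonal entry on the second coordinate axis, hence
  v_1 = (0, 1) (||v_1|| = 1).

λ_1 = 8,  λ_2 = 6;  v_1 ≈ (0, 1)


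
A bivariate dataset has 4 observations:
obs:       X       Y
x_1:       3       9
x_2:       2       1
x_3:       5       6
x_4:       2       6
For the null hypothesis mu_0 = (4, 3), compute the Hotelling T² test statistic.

Step 1 — sample mean vector:
  mean(X) = (3 + 2 + 5 + 2) / 4 = 12/4 = 3
  mean(Y) = (9 + 1 + 6 + 6) / 4 = 22/4 = 5.5
  x̄ = (3, 5.5),  deviation x̄ - mu_0 = (3, 5.5) - (4, 3) = (-1, 2.5).

Step 2 — sample covariance matrix, S[i,j] = (1/(n-1)) · Σ_k (x_{k,i} - mean_i) · (x_{k,j} - mean_j), divisor n-1 = 3:
  S[X,X] = ((0)·(0) + (-1)·(-1) + (2)·(2) + (-1)·(-1)) / 3 = 6/3 = 2
  S[X,Y] = ((0)·(3.5) + (-1)·(-4.5) + (2)·(0.5) + (-1)·(0.5)) / 3 = 5/3 = 1.6667
  S[Y,Y] = ((3.5)·(3.5) + (-4.5)·(-4.5) + (0.5)·(0.5) + (0.5)·(0.5)) / 3 = 33/3 = 11
  S = [[2, 1.6667],
 [1.6667, 11]].

Step 3 — invert S. det(S) = 2·11 - (1.6667)² = 19.2222.
  S^{-1} = (1/det) · [[d, -b], [-b, a]] = [[0.5723, -0.0867],
 [-0.0867, 0.104]].

Step 4 — quadratic form (x̄ - mu_0)^T · S^{-1} · (x̄ - mu_0):
  S^{-1} · (x̄ - mu_0) = (-0.789, 0.3468),
  (x̄ - mu_0)^T · [...] = (-1)·(-0.789) + (2.5)·(0.3468) = 1.6561.

Step 5 — scale by n: T² = 4 · 1.6561 = 6.6243.

T² ≈ 6.6243


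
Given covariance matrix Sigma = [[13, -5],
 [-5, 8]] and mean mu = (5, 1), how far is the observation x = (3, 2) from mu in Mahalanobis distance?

Step 1 — centre the observation: (x - mu) = (-2, 1).

Step 2 — invert Sigma. det(Sigma) = 13·8 - (-5)² = 79.
  Sigma^{-1} = (1/det) · [[d, -b], [-b, a]] = [[0.1013, 0.0633],
 [0.0633, 0.1646]].

Step 3 — form the quadratic (x - mu)^T · Sigma^{-1} · (x - mu):
  Sigma^{-1} · (x - mu) = (-0.1392, 0.038).
  (x - mu)^T · [Sigma^{-1} · (x - mu)] = (-2)·(-0.1392) + (1)·(0.038) = 0.3165.

Step 4 — take square root: d = √(0.3165) ≈ 0.5625.

d(x, mu) = √(0.3165) ≈ 0.5625


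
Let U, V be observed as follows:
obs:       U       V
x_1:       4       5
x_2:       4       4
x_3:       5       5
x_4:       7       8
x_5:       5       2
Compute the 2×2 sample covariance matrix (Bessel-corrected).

Step 1 — column means:
  mean(U) = (4 + 4 + 5 + 7 + 5) / 5 = 25/5 = 5
  mean(V) = (5 + 4 + 5 + 8 + 2) / 5 = 24/5 = 4.8

Step 2 — sample covariance S[i,j] = (1/(n-1)) · Σ_k (x_{k,i} - mean_i) · (x_{k,j} - mean_j), with n-1 = 4.
  S[U,U] = ((-1)·(-1) + (-1)·(-1) + (0)·(0) + (2)·(2) + (0)·(0)) / 4 = 6/4 = 1.5
  S[U,V] = ((-1)·(0.2) + (-1)·(-0.8) + (0)·(0.2) + (2)·(3.2) + (0)·(-2.8)) / 4 = 7/4 = 1.75
  S[V,V] = ((0.2)·(0.2) + (-0.8)·(-0.8) + (0.2)·(0.2) + (3.2)·(3.2) + (-2.8)·(-2.8)) / 4 = 18.8/4 = 4.7

S is symmetric (S[j,i] = S[i,j]). Assembling:

S = [[1.5, 1.75],
 [1.75, 4.7]]


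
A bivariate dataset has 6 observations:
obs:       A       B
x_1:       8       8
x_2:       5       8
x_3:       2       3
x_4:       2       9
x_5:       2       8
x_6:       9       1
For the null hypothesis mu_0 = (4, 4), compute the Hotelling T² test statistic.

Step 1 — sample mean vector:
  mean(A) = (8 + 5 + 2 + 2 + 2 + 9) / 6 = 28/6 = 4.6667
  mean(B) = (8 + 8 + 3 + 9 + 8 + 1) / 6 = 37/6 = 6.1667
  x̄ = (4.6667, 6.1667),  deviation x̄ - mu_0 = (4.6667, 6.1667) - (4, 4) = (0.6667, 2.1667).

Step 2 — sample covariance matrix, S[i,j] = (1/(n-1)) · Σ_k (x_{k,i} - mean_i) · (x_{k,j} - mean_j), divisor n-1 = 5:
  S[A,A] = ((3.3333)·(3.3333) + (0.3333)·(0.3333) + (-2.6667)·(-2.6667) + (-2.6667)·(-2.6667) + (-2.6667)·(-2.6667) + (4.3333)·(4.3333)) / 5 = 51.3333/5 = 10.2667
  S[A,B] = ((3.3333)·(1.8333) + (0.3333)·(1.8333) + (-2.6667)·(-3.1667) + (-2.6667)·(2.8333) + (-2.6667)·(1.8333) + (4.3333)·(-5.1667)) / 5 = -19.6667/5 = -3.9333
  S[B,B] = ((1.8333)·(1.8333) + (1.8333)·(1.8333) + (-3.1667)·(-3.1667) + (2.8333)·(2.8333) + (1.8333)·(1.8333) + (-5.1667)·(-5.1667)) / 5 = 54.8333/5 = 10.9667
  S = [[10.2667, -3.9333],
 [-3.9333, 10.9667]].

Step 3 — invert S. det(S) = 10.2667·10.9667 - (-3.9333)² = 97.12.
  S^{-1} = (1/det) · [[d, -b], [-b, a]] = [[0.1129, 0.0405],
 [0.0405, 0.1057]].

Step 4 — quadratic form (x̄ - mu_0)^T · S^{-1} · (x̄ - mu_0):
  S^{-1} · (x̄ - mu_0) = (0.163, 0.256),
  (x̄ - mu_0)^T · [...] = (0.6667)·(0.163) + (2.1667)·(0.256) = 0.6634.

Step 5 — scale by n: T² = 6 · 0.6634 = 3.9806.

T² ≈ 3.9806
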